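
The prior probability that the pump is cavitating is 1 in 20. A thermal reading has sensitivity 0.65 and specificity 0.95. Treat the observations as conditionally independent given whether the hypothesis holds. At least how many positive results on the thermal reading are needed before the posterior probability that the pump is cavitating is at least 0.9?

3

Prior odds: 0.05 ÷ 0.95 = 1/19.
False-positive rate = 1 − 0.95 = 0.05; likelihood ratio of a positive = 0.65/0.05 = 13.
Target posterior odds = 0.9/0.1 = 9.
Require 13ⁿ ≥ 9 ÷ (1/19) = 171.
13² = 169 falls short of 171 but 13³ = 2197 reaches it, so n = 3.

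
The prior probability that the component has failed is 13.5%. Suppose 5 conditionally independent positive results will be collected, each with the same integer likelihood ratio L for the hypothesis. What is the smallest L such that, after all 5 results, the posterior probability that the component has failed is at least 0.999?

6

Prior odds = 0.135/0.865 = 27/173.
Target odds = 0.999/0.001 = 999.
Need L⁵ ≥ 999 ÷ (27/173) = 6401.
5⁵ = 3125 < 6401 ≤ 7776 = 6⁵, so L = 6.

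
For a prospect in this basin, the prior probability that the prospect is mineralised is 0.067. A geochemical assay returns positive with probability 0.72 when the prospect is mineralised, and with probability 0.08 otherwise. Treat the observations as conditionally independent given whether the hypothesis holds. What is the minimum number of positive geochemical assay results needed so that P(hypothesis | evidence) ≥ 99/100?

4

Prior odds: 0.067 ÷ 0.933 = 67/933.
Likelihood ratio of a positive result = 0.72/0.08 = 9.
Target odds: 0.99 ÷ 0.01 = 99.
Need (67/933) × 9ⁿ ≥ 99, i.e. 9ⁿ ≥ 92367/67.
9³ = 729 falls short of 92367/67 but 9⁴ = 6561 reaches it, so n = 4.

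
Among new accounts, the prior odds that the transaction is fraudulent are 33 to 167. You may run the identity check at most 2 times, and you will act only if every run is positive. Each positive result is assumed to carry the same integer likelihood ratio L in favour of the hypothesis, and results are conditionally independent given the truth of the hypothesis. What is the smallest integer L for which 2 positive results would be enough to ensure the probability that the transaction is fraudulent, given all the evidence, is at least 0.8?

Prior odds = 33/167.
Target odds = 0.8/0.2 = 4.
Need L² ≥ 4 ÷ (33/167) = 668/33.
4² = 16 < 668/33 ≤ 25 = 5², so L = 5.

5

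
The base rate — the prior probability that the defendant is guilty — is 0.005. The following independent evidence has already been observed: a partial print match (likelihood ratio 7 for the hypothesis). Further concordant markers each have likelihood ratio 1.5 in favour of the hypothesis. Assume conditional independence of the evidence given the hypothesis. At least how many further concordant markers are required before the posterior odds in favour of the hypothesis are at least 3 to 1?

Prior odds = 0.005/0.995 = 1/199.
Bayes factor of the evidence already in hand = 7.
Odds after that evidence = (1/199) × 7 = 7/199.
Target odds = 3.
Need 1.5ⁿ ≥ 3 ÷ (7/199) = 597/7.
1.5¹⁰ = 59049/1024 falls short of 597/7 but 1.5¹¹ = 177147/2048 reaches it, so n = 11.

11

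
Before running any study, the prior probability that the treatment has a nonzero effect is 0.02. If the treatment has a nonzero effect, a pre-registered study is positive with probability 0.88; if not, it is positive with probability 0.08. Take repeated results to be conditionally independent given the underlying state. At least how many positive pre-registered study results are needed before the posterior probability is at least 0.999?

5

Prior odds = 0.02/0.98 = 1/49.
Likelihood ratio of a positive = 0.88/0.08 = 11.
Target odds: 0.999 ÷ 0.001 = 999.
Need (1/49) × 11ⁿ ≥ 999, i.e. 11ⁿ ≥ 48951.
11⁴ = 14641 falls short of 48951 but 11⁵ = 161051 reaches it, so n = 5.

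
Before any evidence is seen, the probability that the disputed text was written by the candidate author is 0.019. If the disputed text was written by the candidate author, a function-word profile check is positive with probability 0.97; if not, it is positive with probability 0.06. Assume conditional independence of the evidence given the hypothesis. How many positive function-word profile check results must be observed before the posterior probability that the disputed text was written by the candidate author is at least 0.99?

Prior odds = 0.019/0.981 = 19/981.
Likelihood ratio of a positive = 0.97/0.06 = 97/6.
Target odds: 0.99 ÷ 0.01 = 99.
Need (19/981) × (97/6)ⁿ ≥ 99, i.e. (97/6)ⁿ ≥ 97119/19.
(97/6)³ = 912673/216 falls short of 97119/19 but (97/6)⁴ = 88529281/1296 reaches it, so n = 4.

4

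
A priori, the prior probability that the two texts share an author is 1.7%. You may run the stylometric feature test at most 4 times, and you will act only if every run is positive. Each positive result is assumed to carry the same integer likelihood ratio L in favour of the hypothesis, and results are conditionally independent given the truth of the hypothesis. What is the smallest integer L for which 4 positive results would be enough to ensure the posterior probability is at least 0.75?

Prior odds = 0.017/0.983 = 17/983.
Target odds = 0.75/0.25 = 3.
Need L⁴ ≥ 3 ÷ (17/983) = 2949/17.
3⁴ = 81 < 2949/17 ≤ 256 = 4⁴, so L = 4.

4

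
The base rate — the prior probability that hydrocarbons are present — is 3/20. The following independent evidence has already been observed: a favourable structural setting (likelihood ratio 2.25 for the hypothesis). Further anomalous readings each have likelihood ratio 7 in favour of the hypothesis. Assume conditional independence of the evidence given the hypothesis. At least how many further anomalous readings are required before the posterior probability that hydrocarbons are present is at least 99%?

3

Prior odds = 0.15/0.85 = 3/17.
Bayes factor of the evidence already in hand = 2.25.
Odds after that evidence = (3/17) × 2.25 = 27/68.
Target odds = 0.99/0.01 = 99.
Need 7ⁿ ≥ 99 ÷ (27/68) = 748/3.
7² = 49 falls short of 748/3 but 7³ = 343 reaches it, so n = 3.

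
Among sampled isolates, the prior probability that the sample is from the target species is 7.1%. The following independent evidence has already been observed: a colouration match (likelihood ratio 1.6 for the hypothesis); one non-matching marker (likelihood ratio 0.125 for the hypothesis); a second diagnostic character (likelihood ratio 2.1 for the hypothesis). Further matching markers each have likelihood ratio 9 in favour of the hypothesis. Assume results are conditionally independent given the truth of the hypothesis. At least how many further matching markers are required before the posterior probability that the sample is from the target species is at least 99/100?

Prior odds = 0.071/0.929 = 71/929.
Combined Bayes factor of the evidence already in hand = 1.6 × 0.125 × 2.1 = 0.42.
Odds after that evidence = (71/929) × 0.42 = 1491/46450.
Target odds = 0.99/0.01 = 99.
Need 9ⁿ ≥ 99 ÷ (1491/46450) = 1532850/497.
9³ = 729 falls short of 1532850/497 but 9⁴ = 6561 reaches it, so n = 4.

4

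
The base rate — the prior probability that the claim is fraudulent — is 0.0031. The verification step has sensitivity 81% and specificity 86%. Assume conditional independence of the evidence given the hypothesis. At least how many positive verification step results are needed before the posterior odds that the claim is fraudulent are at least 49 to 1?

6

Prior odds = 0.0031/0.9969 = 31/9969.
False-positive rate = 1 − 0.86 = 0.14; likelihood ratio of a positive = 0.81/0.14 = 81/14.
Target odds = 49.
Require (81/14)ⁿ ≥ 49 ÷ (31/9969) = 488481/31.
(81/14)⁵ ≈6483.13 falls short of 488481/31 but (81/14)⁶ ≈37509.6 reaches it, so n = 6.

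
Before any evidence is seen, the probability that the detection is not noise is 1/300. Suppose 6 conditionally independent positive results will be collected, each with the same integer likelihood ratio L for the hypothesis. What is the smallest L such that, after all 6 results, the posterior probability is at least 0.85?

Prior odds = (1/300)/(299/300) = 1/299.
Target odds = 0.85/0.15 = 17/3.
Need L⁶ ≥ 17/3 ÷ (1/299) = 5083/3.
3⁶ = 729 < 5083/3 ≤ 4096 = 4⁶, so L = 4.

4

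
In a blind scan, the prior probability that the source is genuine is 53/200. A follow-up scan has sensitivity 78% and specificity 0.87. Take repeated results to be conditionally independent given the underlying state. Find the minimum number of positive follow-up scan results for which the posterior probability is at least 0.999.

5

Prior odds = 0.265/0.735 = 53/147.
False-positive rate = 1 − 0.87 = 0.13; likelihood ratio of a positive = 0.78/0.13 = 6.
Target odds: 0.999 ÷ 0.001 = 999.
Require 6ⁿ ≥ 999 ÷ (53/147) = 146853/53.
6⁴ = 1296 falls short of 146853/53 but 6⁵ = 7776 reaches it, so n = 5.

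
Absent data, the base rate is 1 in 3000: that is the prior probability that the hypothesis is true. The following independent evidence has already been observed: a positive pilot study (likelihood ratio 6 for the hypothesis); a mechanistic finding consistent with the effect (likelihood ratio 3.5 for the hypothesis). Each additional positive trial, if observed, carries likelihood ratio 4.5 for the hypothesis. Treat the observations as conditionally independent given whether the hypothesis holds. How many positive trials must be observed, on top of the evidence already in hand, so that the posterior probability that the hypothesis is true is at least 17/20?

5

Prior odds = (1/3000)/(2999/3000) = 1/2999.
Combined Bayes factor of the evidence already in hand = 6 × 3.5 = 21.
Odds after that evidence = (1/2999) × 21 = 21/2999.
Target odds = 0.85/0.15 = 17/3.
Need 4.5ⁿ ≥ 17/3 ÷ (21/2999) = 50983/63.
4.5⁴ = 410.0625 falls short of 50983/63 but 4.5⁵ = 1845.28125 reaches it, so n = 5.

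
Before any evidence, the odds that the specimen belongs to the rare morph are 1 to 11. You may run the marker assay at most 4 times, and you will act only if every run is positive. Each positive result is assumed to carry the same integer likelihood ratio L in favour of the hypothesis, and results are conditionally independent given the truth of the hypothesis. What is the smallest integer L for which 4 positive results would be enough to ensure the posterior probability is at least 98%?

Prior odds = 1/11.
Target odds = 0.98/0.02 = 49.
Need L⁴ ≥ 49 ÷ (1/11) = 539.
4⁴ = 256 < 539 ≤ 625 = 5⁴, so L = 5.

5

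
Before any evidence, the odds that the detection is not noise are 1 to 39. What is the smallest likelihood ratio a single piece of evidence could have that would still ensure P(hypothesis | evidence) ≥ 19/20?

741

Prior odds = 1/39.
Target odds = 0.95/0.05 = 19.
Required Bayes factor = 19 ÷ (1/39) = 741.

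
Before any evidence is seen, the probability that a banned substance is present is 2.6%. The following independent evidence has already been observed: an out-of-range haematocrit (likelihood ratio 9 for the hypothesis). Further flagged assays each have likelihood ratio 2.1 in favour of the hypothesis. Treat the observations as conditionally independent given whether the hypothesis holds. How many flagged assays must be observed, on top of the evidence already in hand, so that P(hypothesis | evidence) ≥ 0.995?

Prior odds = 0.026/0.974 = 13/487.
Bayes factor of the evidence already in hand = 9.
Odds after that evidence = (13/487) × 9 = 117/487.
Target odds = 0.995/0.005 = 199.
Need 2.1ⁿ ≥ 199 ÷ (117/487) = 96913/117.
2.1⁹ ≈794.28 falls short of 96913/117 but 2.1¹⁰ ≈1667.99 reaches it, so n = 10.

10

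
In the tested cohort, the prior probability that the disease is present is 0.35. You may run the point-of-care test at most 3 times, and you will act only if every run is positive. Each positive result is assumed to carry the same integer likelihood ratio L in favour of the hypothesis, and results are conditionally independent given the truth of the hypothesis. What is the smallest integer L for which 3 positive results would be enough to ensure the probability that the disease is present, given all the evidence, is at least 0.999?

Prior odds = 0.35/0.65 = 7/13.
Target odds = 0.999/0.001 = 999.
Need L³ ≥ 999 ÷ (7/13) = 12987/7.
12³ = 1728 < 12987/7 ≤ 2197 = 13³, so L = 13.

13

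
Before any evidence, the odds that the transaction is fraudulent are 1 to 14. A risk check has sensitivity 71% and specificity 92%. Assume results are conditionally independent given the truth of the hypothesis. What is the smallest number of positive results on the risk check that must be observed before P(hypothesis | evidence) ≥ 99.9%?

5

Prior odds = 1/14.
False-positive rate = 1 − 0.92 = 0.08; likelihood ratio of a positive = 0.71/0.08 = 8.875.
Target odds: 0.999 ÷ 0.001 = 999.
Need (1/14) × 8.875ⁿ ≥ 999, i.e. 8.875ⁿ ≥ 13986.
8.875⁴ = 25411681/4096 falls short of 13986 but 8.875⁵ ≈55060.7 reaches it, so n = 5.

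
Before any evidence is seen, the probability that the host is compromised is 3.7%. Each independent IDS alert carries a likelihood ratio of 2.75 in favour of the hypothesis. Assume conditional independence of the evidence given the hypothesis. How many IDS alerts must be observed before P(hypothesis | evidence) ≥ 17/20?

5

Prior odds = 0.037/0.963 = 37/963.
Likelihood ratio per IDS alert = 2.75.
Target posterior odds = 0.85/0.15 = 17/3.
Need (37/963) × 2.75ⁿ ≥ 17/3, i.e. 2.75ⁿ ≥ 5457/37.
2.75⁴ = 57.19140625 falls short of 5457/37 but 2.75⁵ = 161051/1024 reaches it, so n = 5.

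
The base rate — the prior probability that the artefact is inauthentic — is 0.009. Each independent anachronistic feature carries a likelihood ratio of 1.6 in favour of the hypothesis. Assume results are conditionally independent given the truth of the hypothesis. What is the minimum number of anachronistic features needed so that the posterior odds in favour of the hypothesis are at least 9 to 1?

Prior odds: 0.009 ÷ 0.991 = 9/991.
Likelihood ratio per anachronistic feature = 1.6.
Target odds = 9.
Need (9/991) × 1.6ⁿ ≥ 9, i.e. 1.6ⁿ ≥ 991.
1.6¹⁴ ≈720.576 falls short of 991 but 1.6¹⁵ ≈1152.92 reaches it, so n = 15.

15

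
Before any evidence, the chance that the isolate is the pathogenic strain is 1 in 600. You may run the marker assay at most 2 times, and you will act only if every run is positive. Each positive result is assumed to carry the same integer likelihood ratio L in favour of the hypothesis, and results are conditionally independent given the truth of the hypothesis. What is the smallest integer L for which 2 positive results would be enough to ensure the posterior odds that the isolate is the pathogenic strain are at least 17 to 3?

59

Prior odds = (1/600)/(599/600) = 1/599.
Target odds = 17/3.
Need L² ≥ 17/3 ÷ (1/599) = 10183/3.
58² = 3364 < 10183/3 ≤ 3481 = 59², so L = 59.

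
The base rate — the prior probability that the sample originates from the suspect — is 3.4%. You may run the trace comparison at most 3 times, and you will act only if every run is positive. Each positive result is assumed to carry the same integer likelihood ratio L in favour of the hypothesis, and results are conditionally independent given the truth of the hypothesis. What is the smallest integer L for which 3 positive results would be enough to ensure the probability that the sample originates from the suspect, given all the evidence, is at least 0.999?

Prior odds = 0.034/0.966 = 17/483.
Target odds = 0.999/0.001 = 999.
Need L³ ≥ 999 ÷ (17/483) = 482517/17.
30³ = 27000 < 482517/17 ≤ 29791 = 31³, so L = 31.

31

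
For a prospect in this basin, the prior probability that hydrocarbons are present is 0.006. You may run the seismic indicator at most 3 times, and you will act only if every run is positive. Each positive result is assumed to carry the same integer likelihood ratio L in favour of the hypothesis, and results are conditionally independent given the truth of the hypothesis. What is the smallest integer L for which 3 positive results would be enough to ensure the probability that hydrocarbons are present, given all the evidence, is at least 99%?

26

Prior odds = 0.006/0.994 = 3/497.
Target odds = 0.99/0.01 = 99.
Need L³ ≥ 99 ÷ (3/497) = 16401.
25³ = 15625 < 16401 ≤ 17576 = 26³, so L = 26.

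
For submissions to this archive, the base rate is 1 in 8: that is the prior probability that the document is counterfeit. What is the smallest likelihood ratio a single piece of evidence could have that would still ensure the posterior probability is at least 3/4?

Prior odds = 0.125/0.875 = 1/7.
Target odds = 0.75/0.25 = 3.
Required Bayes factor = 3 ÷ (1/7) = 21.

21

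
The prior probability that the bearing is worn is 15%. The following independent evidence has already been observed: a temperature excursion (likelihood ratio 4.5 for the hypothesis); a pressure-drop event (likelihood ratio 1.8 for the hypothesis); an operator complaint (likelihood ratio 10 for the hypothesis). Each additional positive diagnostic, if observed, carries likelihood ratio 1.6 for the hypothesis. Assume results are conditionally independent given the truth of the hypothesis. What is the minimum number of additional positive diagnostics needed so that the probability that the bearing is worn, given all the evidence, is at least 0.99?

5

Prior odds = 0.15/0.85 = 3/17.
Combined Bayes factor of the evidence already in hand = 4.5 × 1.8 × 10 = 81.
Odds after that evidence = (3/17) × 81 = 243/17.
Target odds = 0.99/0.01 = 99.
Need 1.6ⁿ ≥ 99 ÷ (243/17) = 187/27.
1.6⁴ = 6.5536 falls short of 187/27 but 1.6⁵ = 10.48576 reaches it, so n = 5.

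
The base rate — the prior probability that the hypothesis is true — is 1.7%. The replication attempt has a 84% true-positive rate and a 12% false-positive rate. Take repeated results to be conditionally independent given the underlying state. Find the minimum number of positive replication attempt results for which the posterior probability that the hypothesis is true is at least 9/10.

Prior odds: 0.017 ÷ 0.983 = 17/983.
Likelihood ratio of a positive result = 0.84/0.12 = 7.
Target odds: 0.9 ÷ 0.1 = 9.
Require 7ⁿ ≥ 9 ÷ (17/983) = 8847/17.
7³ = 343 falls short of 8847/17 but 7⁴ = 2401 reaches it, so n = 4.

4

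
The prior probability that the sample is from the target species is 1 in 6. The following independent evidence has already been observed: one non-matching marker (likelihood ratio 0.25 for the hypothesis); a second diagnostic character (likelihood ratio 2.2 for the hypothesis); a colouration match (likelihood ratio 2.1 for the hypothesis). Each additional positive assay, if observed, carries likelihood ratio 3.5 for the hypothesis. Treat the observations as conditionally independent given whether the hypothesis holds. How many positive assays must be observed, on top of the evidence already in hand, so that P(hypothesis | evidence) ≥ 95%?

Prior odds = (1/6)/(5/6) = 0.2.
Combined Bayes factor of the evidence already in hand = 0.25 × 2.2 × 2.1 = 1.155.
Odds after that evidence = 0.2 × 1.155 = 0.231.
Target odds = 0.95/0.05 = 19.
Need 3.5ⁿ ≥ 19 ÷ 0.231 = 19000/231.
3.5³ = 42.875 falls short of 19000/231 but 3.5⁴ = 150.0625 reaches it, so n = 4.

4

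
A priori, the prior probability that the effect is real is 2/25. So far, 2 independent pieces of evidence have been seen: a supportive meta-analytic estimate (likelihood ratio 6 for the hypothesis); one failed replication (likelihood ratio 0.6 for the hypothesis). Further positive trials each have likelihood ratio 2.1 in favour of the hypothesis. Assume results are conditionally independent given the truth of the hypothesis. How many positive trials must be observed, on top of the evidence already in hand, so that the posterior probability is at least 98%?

7

Prior odds = 0.08/0.92 = 2/23.
Combined Bayes factor of the evidence already in hand = 6 × 0.6 = 3.6.
Odds after that evidence = (2/23) × 3.6 = 36/115.
Target odds = 0.98/0.02 = 49.
Need 2.1ⁿ ≥ 49 ÷ (36/115) = 5635/36.
2.1⁶ = 85766121/1000000 falls short of 5635/36 but 2.1⁷ ≈180.109 reaches it, so n = 7.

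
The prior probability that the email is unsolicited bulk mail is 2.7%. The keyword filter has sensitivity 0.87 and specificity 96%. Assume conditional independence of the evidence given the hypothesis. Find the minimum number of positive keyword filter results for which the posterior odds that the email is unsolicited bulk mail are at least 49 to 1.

3

Prior odds: 0.027 ÷ 0.973 = 27/973.
False-positive rate = 1 − 0.96 = 0.04; likelihood ratio of a positive = 0.87/0.04 = 21.75.
Target odds = 49.
Need (27/973) × 21.75ⁿ ≥ 49, i.e. 21.75ⁿ ≥ 47677/27.
21.75² = 473.0625 falls short of 47677/27 but 21.75³ = 658503/64 reaches it, so n = 3.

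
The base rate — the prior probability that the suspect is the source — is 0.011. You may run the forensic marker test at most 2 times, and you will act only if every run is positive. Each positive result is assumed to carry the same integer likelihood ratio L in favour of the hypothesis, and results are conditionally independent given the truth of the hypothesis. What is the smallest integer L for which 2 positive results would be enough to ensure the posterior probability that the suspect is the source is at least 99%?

95

Prior odds = 0.011/0.989 = 11/989.
Target odds = 0.99/0.01 = 99.
Need L² ≥ 99 ÷ (11/989) = 8901.
94² = 8836 < 8901 ≤ 9025 = 95², so L = 95.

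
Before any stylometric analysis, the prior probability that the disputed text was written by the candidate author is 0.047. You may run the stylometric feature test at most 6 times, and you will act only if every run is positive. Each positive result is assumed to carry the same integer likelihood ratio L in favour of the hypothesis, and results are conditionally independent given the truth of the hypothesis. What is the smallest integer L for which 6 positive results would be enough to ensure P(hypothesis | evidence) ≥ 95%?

3

Prior odds = 0.047/0.953 = 47/953.
Target odds = 0.95/0.05 = 19.
Need L⁶ ≥ 19 ÷ (47/953) = 18107/47.
2⁶ = 64 < 18107/47 ≤ 729 = 3⁶, so L = 3.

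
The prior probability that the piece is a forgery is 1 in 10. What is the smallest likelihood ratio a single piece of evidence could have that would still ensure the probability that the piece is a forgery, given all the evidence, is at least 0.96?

216

Prior odds = 0.1/0.9 = 1/9.
Target odds = 0.96/0.04 = 24.
Required Bayes factor = 24 ÷ (1/9) = 216.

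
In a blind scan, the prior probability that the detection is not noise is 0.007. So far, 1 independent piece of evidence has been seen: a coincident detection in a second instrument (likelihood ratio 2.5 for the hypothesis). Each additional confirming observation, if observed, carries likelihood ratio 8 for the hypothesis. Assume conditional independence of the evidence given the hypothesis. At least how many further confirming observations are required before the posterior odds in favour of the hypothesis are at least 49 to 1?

4

Prior odds = 0.007/0.993 = 7/993.
Bayes factor of the evidence already in hand = 2.5.
Odds after that evidence = (7/993) × 2.5 = 35/1986.
Target odds = 49.
Need 8ⁿ ≥ 49 ÷ (35/1986) = 2780.4.
8³ = 512 falls short of 2780.4 but 8⁴ = 4096 reaches it, so n = 4.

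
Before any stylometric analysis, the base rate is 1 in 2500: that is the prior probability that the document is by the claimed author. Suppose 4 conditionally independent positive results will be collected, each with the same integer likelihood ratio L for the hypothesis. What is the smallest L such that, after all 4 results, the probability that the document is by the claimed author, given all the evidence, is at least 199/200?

27

Prior odds = 0.0004/0.9996 = 1/2499.
Target odds = 0.995/0.005 = 199.
Need L⁴ ≥ 199 ÷ (1/2499) = 497301.
26⁴ = 456976 < 497301 ≤ 531441 = 27⁴, so L = 27.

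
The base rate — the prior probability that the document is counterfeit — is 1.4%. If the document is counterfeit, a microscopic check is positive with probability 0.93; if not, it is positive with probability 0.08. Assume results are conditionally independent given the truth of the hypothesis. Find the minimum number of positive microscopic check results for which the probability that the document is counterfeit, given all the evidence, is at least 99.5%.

Prior odds: 0.014 ÷ 0.986 = 7/493.
Likelihood ratio of a positive = 0.93/0.08 = 11.625.
Target posterior odds = 0.995/0.005 = 199.
Need (7/493) × 11.625ⁿ ≥ 199, i.e. 11.625ⁿ ≥ 98107/7.
11.625³ = 804357/512 falls short of 98107/7 but 11.625⁴ = 74805201/4096 reaches it, so n = 4.

4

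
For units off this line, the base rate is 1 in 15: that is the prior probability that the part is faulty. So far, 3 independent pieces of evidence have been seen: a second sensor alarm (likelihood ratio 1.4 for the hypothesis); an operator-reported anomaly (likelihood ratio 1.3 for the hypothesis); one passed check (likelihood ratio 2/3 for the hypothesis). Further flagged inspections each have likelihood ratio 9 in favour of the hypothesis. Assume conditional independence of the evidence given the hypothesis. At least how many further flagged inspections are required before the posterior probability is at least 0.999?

5

Prior odds = (1/15)/(14/15) = 1/14.
Combined Bayes factor of the evidence already in hand = 1.4 × 1.3 × (2/3) = 91/75.
Odds after that evidence = (1/14) × 91/75 = 13/150.
Target odds = 0.999/0.001 = 999.
Need 9ⁿ ≥ 999 ÷ (13/150) = 149850/13.
9⁴ = 6561 falls short of 149850/13 but 9⁵ = 59049 reaches it, so n = 5.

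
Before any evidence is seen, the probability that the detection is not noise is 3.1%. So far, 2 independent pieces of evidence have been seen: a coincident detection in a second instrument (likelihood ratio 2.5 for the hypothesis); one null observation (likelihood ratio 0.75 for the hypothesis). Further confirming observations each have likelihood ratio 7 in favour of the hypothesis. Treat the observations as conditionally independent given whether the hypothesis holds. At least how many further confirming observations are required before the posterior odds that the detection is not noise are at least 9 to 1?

3

Prior odds = 0.031/0.969 = 31/969.
Combined Bayes factor of the evidence already in hand = 2.5 × 0.75 = 1.875.
Odds after that evidence = (31/969) × 1.875 = 155/2584.
Target odds = 9.
Need 7ⁿ ≥ 9 ÷ (155/2584) = 23256/155.
7² = 49 falls short of 23256/155 but 7³ = 343 reaches it, so n = 3.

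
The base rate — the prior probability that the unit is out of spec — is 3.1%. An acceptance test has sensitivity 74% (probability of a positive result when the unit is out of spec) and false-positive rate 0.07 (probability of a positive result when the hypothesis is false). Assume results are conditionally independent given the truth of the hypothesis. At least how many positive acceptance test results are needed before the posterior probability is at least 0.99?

4

Prior odds: 0.031 ÷ 0.969 = 31/969.
Likelihood ratio of a positive result = 0.74/0.07 = 74/7.
Target odds: 0.99 ÷ 0.01 = 99.
Need (31/969) × (74/7)ⁿ ≥ 99, i.e. (74/7)ⁿ ≥ 95931/31.
(74/7)³ = 405224/343 falls short of 95931/31 but (74/7)⁴ = 29986576/2401 reaches it, so n = 4.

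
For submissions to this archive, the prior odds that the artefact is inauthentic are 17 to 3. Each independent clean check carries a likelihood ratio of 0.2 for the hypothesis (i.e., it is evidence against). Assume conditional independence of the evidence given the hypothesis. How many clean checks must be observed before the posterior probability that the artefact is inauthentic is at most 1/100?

4

Prior odds = 17/3.
Likelihood ratio per clean check = 0.2.
Target posterior odds = 0.01/0.99 = 1/99.
Require 0.2ⁿ ≤ 1/99 ÷ (17/3) = 1/561.
0.2³ = 0.008 is still above 1/561 but 0.2⁴ = 0.0016 is at or below it, so n = 4.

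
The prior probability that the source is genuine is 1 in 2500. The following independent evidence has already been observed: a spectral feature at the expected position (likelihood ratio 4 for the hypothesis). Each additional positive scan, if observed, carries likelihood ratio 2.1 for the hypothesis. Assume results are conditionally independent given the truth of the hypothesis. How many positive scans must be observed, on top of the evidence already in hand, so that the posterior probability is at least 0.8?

11

Prior odds = 0.0004/0.9996 = 1/2499.
Bayes factor of the evidence already in hand = 4.
Odds after that evidence = (1/2499) × 4 = 4/2499.
Target odds = 0.8/0.2 = 4.
Need 2.1ⁿ ≥ 4 ÷ (4/2499) = 2499.
2.1¹⁰ ≈1667.99 falls short of 2499 but 2.1¹¹ ≈3502.78 reaches it, so n = 11.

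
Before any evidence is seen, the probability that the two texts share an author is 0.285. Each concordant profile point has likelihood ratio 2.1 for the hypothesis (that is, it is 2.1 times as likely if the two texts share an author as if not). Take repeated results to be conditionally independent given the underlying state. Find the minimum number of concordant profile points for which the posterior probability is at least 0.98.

Prior odds = 0.285/0.715 = 57/143.
Likelihood ratio per concordant profile point = 2.1.
Target odds: 0.98 ÷ 0.02 = 49.
Need (57/143) × 2.1ⁿ ≥ 49, i.e. 2.1ⁿ ≥ 7007/57.
2.1⁶ = 85766121/1000000 falls short of 7007/57 but 2.1⁷ ≈180.109 reaches it, so n = 7.

7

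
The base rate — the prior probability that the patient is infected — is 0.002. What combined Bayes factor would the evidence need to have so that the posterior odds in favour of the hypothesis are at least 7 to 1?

Prior odds = 0.002/0.998 = 1/499.
Target odds = 7.
Required Bayes factor = 7 ÷ (1/499) = 3493.

3493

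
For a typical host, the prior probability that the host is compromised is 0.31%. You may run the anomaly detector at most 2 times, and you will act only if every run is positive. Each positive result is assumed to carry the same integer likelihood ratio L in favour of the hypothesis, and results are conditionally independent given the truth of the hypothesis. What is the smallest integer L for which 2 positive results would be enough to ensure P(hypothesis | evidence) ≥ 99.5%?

Prior odds = 0.0031/0.9969 = 31/9969.
Target odds = 0.995/0.005 = 199.
Need L² ≥ 199 ÷ (31/9969) = 1983831/31.
252² = 63504 < 1983831/31 ≤ 64009 = 253², so L = 253.

253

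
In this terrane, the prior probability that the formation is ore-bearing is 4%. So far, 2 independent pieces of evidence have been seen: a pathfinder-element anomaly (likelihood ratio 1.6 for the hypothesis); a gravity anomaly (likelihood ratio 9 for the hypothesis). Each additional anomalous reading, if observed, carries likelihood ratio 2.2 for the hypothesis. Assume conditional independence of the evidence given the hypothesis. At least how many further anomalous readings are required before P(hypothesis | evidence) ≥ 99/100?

Prior odds = 0.04/0.96 = 1/24.
Combined Bayes factor of the evidence already in hand = 1.6 × 9 = 14.4.
Odds after that evidence = (1/24) × 14.4 = 0.6.
Target odds = 0.99/0.01 = 99.
Need 2.2ⁿ ≥ 99 ÷ 0.6 = 165.
2.2⁶ = 1771561/15625 falls short of 165 but 2.2⁷ = 19487171/78125 reaches it, so n = 7.

7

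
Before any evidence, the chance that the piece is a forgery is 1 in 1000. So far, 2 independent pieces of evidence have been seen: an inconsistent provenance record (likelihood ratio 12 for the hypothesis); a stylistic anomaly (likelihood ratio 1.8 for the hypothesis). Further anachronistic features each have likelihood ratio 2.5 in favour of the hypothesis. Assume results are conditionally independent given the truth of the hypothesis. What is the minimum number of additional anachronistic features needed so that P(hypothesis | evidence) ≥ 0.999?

12

Prior odds = 0.001/0.999 = 1/999.
Combined Bayes factor of the evidence already in hand = 12 × 1.8 = 21.6.
Odds after that evidence = (1/999) × 21.6 = 4/185.
Target odds = 0.999/0.001 = 999.
Need 2.5ⁿ ≥ 999 ÷ (4/185) = 46203.75.
2.5¹¹ = 48828125/2048 falls short of 46203.75 but 2.5¹² = 244140625/4096 reaches it, so n = 12.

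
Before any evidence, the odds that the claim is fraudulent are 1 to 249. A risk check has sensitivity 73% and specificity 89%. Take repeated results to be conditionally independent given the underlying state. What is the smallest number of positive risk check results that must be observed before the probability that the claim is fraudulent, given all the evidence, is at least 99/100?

Prior odds = 1/249.
False-positive rate = 1 − 0.89 = 0.11; likelihood ratio of a positive = 0.73/0.11 = 73/11.
Target posterior odds = 0.99/0.01 = 99.
Require (73/11)ⁿ ≥ 99 ÷ (1/249) = 24651.
(73/11)⁵ ≈12872.1 falls short of 24651 but (73/11)⁶ ≈85424.2 reaches it, so n = 6.

6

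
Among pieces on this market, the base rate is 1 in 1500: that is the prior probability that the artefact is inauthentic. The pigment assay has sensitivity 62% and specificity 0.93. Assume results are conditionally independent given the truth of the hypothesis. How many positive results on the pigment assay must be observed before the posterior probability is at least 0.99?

6

Prior odds = (1/1500)/(1499/1500) = 1/1499.
False-positive rate = 1 − 0.93 = 0.07; likelihood ratio of a positive = 0.62/0.07 = 62/7.
Target posterior odds = 0.99/0.01 = 99.
Require (62/7)ⁿ ≥ 99 ÷ (1/1499) = 148401.
(62/7)⁵ = 916132832/16807 falls short of 148401 but (62/7)⁶ ≈482794 reaches it, so n = 6.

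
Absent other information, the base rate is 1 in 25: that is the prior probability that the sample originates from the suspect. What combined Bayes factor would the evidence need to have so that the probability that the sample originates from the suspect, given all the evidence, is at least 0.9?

Prior odds = 0.04/0.96 = 1/24.
Target odds = 0.9/0.1 = 9.
Required Bayes factor = 9 ÷ (1/24) = 216.

216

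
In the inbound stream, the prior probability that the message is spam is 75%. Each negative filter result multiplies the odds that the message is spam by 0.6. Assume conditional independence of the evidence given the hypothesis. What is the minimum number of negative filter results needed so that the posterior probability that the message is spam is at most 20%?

5

Prior odds = 0.75/0.25 = 3.
Likelihood ratio per negative filter result = 0.6.
Target odds: 0.2 ÷ 0.8 = 0.25.
Need 3 × 0.6ⁿ ≤ 0.25, i.e. 0.6ⁿ ≤ 1/12.
0.6⁴ = 0.1296 is still above 1/12 but 0.6⁵ = 0.07776 is at or below it, so n = 5.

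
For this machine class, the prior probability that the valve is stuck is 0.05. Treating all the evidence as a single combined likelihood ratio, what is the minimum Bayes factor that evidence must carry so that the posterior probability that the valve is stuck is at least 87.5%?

133

Prior odds = 0.05/0.95 = 1/19.
Target odds = 0.875/0.125 = 7.
Required Bayes factor = 7 ÷ (1/19) = 133.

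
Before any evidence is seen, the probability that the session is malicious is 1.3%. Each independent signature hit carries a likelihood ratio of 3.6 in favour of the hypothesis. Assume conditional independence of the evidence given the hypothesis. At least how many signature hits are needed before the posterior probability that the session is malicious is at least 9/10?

6

Prior odds = 0.013/0.987 = 13/987.
Likelihood ratio per signature hit = 3.6.
Target posterior odds = 0.9/0.1 = 9.
Require 3.6ⁿ ≥ 9 ÷ (13/987) = 8883/13.
3.6⁵ = 604.66176 falls short of 8883/13 but 3.6⁶ = 34012224/15625 reaches it, so n = 6.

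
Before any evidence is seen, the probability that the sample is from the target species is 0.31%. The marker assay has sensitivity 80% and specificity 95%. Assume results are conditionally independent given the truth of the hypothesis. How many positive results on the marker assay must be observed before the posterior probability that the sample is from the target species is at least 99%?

4

Prior odds: 0.0031 ÷ 0.9969 = 31/9969.
False-positive rate = 1 − 0.95 = 0.05; likelihood ratio of a positive = 0.8/0.05 = 16.
Target odds: 0.99 ÷ 0.01 = 99.
Need (31/9969) × 16ⁿ ≥ 99, i.e. 16ⁿ ≥ 986931/31.
16³ = 4096 falls short of 986931/31 but 16⁴ = 65536 reaches it, so n = 4.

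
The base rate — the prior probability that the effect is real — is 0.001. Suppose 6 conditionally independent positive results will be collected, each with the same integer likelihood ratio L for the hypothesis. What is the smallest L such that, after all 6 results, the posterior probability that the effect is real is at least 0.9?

5

Prior odds = 0.001/0.999 = 1/999.
Target odds = 0.9/0.1 = 9.
Need L⁶ ≥ 9 ÷ (1/999) = 8991.
4⁶ = 4096 < 8991 ≤ 15625 = 5⁶, so L = 5.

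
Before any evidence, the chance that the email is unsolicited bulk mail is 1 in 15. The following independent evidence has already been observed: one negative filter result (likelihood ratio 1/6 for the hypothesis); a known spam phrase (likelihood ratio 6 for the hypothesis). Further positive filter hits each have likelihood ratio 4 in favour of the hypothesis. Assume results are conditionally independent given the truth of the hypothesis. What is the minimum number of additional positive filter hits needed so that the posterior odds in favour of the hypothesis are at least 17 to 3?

4

Prior odds = (1/15)/(14/15) = 1/14.
Combined Bayes factor of the evidence already in hand = (1/6) × 6 = 1.
Odds after that evidence = (1/14) × 1 = 1/14.
Target odds = 17/3.
Need 4ⁿ ≥ 17/3 ÷ (1/14) = 238/3.
4³ = 64 falls short of 238/3 but 4⁴ = 256 reaches it, so n = 4.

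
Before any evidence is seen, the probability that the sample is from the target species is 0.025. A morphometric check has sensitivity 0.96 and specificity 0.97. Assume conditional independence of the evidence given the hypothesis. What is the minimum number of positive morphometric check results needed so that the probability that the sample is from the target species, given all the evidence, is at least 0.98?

3

Prior odds = 0.025/0.975 = 1/39.
False-positive rate = 1 − 0.97 = 0.03; likelihood ratio of a positive = 0.96/0.03 = 32.
Target odds: 0.98 ÷ 0.02 = 49.
Require 32ⁿ ≥ 49 ÷ (1/39) = 1911.
32² = 1024 falls short of 1911 but 32³ = 32768 reaches it, so n = 3.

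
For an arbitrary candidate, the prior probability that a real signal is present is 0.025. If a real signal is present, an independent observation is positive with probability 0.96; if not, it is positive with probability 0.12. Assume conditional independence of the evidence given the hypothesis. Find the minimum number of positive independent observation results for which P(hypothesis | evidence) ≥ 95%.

4

Prior odds = 0.025/0.975 = 1/39.
Likelihood ratio of a positive = 0.96/0.12 = 8.
Target posterior odds = 0.95/0.05 = 19.
Require 8ⁿ ≥ 19 ÷ (1/39) = 741.
8³ = 512 falls short of 741 but 8⁴ = 4096 reaches it, so n = 4.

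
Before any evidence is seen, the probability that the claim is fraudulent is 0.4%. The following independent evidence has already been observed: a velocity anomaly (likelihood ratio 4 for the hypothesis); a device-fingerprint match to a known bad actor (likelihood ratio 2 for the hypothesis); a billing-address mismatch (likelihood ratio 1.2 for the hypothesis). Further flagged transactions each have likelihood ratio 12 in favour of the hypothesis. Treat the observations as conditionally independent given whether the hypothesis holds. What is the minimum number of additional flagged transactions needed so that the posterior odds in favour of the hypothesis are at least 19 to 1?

Prior odds = 0.004/0.996 = 1/249.
Combined Bayes factor of the evidence already in hand = 4 × 2 × 1.2 = 9.6.
Odds after that evidence = (1/249) × 9.6 = 16/415.
Target odds = 19.
Need 12ⁿ ≥ 19 ÷ (16/415) = 492.8125.
12² = 144 falls short of 492.8125 but 12³ = 1728 reaches it, so n = 3.

3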